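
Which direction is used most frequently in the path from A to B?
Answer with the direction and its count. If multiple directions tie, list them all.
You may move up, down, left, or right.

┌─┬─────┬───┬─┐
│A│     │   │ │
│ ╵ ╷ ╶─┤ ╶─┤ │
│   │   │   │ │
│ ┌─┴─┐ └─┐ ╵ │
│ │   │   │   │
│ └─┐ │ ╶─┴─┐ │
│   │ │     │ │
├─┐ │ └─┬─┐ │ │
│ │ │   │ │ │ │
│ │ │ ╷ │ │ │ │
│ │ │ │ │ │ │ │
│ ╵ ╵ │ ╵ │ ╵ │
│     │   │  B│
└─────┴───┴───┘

Directions: down, right, up, right, down, right, down, down, right, right, down, down, down, right
Counts: {'down': 7, 'right': 6, 'up': 1}
Most common: down (7 times)

Solution:

┌─┬─────┬───┬─┐
│A│↱ ↓  │   │ │
│ ╵ ╷ ╶─┤ ╶─┤ │
│↳ ↑│↳ ↓│   │ │
│ ┌─┴─┐ └─┐ ╵ │
│ │   │↓  │   │
│ └─┐ │ ╶─┴─┐ │
│   │ │↳ → ↓│ │
├─┐ │ └─┬─┐ │ │
│ │ │   │ │↓│ │
│ │ │ ╷ │ │ │ │
│ │ │ │ │ │↓│ │
│ ╵ ╵ │ ╵ │ ╵ │
│     │   │↳ B│
└─────┴───┴───┘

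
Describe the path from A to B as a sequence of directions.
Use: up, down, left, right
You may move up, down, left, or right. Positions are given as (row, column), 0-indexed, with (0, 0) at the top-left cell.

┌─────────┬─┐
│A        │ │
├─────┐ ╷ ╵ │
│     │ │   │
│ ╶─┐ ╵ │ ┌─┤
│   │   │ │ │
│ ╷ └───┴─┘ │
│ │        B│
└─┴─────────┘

Finding the path and converting it to directions:
Path through cells: (0,0) → (0,1) → (0,2) → (0,3) → (1,3) → (2,3) → (2,2) → (1,2) → (1,1) → (1,0) → (2,0) → (2,1) → (3,1) → (3,2) → (3,3) → (3,4) → (3,5)
Directions: right, right, right, down, down, left, up, left, left, down, right, down, right, right, right, right

Solution:

┌─────────┬─┐
│A → → ↓  │ │
├─────┐ ╷ ╵ │
│↓ ← ↰│↓│   │
│ ╶─┐ ╵ │ ┌─┤
│↳ ↓│↑ ↲│ │ │
│ ╷ └───┴─┘ │
│ │↳ → → → B│
└─┴─────────┘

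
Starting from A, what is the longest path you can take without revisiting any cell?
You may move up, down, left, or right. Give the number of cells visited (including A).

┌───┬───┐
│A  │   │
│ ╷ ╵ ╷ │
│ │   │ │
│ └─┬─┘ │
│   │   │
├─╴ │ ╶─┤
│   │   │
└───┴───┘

Finding longest simple path using DFS:
Start: (0, 0)
Longest path visits 11 cells
Path: A → right → down → right → up → right → down → down → left → down → right

Solution:

┌───┬───┐
│A ↓│↱ ↓│
│ ╷ ╵ ╷ │
│ │↳ ↑│↓│
│ └─┬─┘ │
│   │↓ ↲│
├─╴ │ ╶─┤
│   │↳ B│
└───┴───┘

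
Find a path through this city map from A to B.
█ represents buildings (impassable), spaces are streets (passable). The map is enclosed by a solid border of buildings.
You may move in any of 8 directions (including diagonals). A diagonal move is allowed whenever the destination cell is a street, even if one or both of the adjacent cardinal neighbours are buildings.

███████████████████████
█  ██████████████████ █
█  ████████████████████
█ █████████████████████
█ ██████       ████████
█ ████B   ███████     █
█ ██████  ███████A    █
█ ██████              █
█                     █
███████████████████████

Finding the shortest path from A to B:
Movement: 8-directional
Path length: 11 steps
Directions: down-left → left → left → left → left → left → left → left → up-left → up-left → left

Solution:

███████████████████████
█  ██████████████████ █
█  ████████████████████
█ █████████████████████
█ ██████       ████████
█ ████B←  ███████     █
█ ██████↖ ███████A    █
█ ██████ ↖←←←←←←←     █
█                     █
███████████████████████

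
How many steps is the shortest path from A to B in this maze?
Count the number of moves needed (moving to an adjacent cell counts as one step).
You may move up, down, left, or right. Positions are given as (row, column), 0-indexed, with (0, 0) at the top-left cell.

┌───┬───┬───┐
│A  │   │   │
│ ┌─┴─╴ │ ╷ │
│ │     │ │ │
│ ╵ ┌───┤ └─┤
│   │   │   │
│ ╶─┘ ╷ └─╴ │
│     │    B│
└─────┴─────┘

Using BFS to find shortest path:
Start: (0, 0), End: (3, 5)
Path found:
(0,0) → (1,0) → (2,0) → (3,0) → (3,1) → (3,2) → (2,2) → (2,3) → (3,3) → (3,4) → (3,5)
Number of steps: 10

Solution:

┌───┬───┬───┐
│A  │   │   │
│ ┌─┴─╴ │ ╷ │
│↓│     │ │ │
│ ╵ ┌───┤ └─┤
│↓  │↱ ↓│   │
│ ╶─┘ ╷ └─╴ │
│↳ → ↑│↳ → B│
└─────┴─────┘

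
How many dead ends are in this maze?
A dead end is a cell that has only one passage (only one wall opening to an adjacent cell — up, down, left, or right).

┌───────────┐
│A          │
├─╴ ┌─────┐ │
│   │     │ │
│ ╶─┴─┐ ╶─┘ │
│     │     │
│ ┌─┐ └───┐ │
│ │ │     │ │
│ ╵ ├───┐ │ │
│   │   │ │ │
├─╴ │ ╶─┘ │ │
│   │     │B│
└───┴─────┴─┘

Checking each cell for number of passages:

Dead ends found at positions:
  (0, 0)
  (1, 2)
  (1, 4)
  (3, 1)
  (4, 3)
  (5, 0)
  (5, 5)
Total dead ends: 7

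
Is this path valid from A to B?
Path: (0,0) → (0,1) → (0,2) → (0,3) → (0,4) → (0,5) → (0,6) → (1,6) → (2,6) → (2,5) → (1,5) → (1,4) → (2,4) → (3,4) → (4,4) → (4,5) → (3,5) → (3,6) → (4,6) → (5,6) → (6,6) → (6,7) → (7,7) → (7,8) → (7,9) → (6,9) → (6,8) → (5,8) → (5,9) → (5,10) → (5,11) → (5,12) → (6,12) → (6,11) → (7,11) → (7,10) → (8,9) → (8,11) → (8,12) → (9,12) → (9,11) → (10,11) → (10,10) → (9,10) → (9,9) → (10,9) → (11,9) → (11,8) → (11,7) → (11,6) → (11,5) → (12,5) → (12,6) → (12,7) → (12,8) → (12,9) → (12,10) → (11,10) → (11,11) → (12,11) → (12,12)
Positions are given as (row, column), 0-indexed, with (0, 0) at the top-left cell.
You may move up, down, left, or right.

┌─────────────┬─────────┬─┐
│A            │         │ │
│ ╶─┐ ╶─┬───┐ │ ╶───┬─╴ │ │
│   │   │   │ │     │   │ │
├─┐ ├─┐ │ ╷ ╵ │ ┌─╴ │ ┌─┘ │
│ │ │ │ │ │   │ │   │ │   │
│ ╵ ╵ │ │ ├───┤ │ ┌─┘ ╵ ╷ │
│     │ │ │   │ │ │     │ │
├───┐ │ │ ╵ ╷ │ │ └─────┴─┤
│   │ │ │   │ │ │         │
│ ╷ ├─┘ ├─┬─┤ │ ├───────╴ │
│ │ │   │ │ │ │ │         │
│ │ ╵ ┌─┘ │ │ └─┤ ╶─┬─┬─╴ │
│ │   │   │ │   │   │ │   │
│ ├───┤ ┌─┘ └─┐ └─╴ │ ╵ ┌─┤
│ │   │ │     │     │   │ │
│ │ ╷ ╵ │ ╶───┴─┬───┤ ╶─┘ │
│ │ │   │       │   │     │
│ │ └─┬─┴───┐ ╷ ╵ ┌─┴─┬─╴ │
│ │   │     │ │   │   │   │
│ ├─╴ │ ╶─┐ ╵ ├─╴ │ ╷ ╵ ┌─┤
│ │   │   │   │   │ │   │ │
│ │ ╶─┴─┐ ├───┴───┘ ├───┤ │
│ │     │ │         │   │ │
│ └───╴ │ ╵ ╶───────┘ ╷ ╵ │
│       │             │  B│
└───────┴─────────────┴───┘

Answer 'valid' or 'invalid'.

Checking path validity:
Result: Invalid move at step 36: cannot move from (7, 10) to (8, 9).

invalid

Correct solution:

┌─────────────┬─────────┬─┐
│A → → → → → ↓│         │ │
│ ╶─┐ ╶─┬───┐ │ ╶───┬─╴ │ │
│   │   │↓ ↰│↓│     │   │ │
├─┐ ├─┐ │ ╷ ╵ │ ┌─╴ │ ┌─┘ │
│ │ │ │ │↓│↑ ↲│ │   │ │   │
│ ╵ ╵ │ │ ├───┤ │ ┌─┘ ╵ ╷ │
│     │ │↓│↱ ↓│ │ │     │ │
├───┐ │ │ ╵ ╷ │ │ └─────┴─┤
│   │ │ │↳ ↑│↓│ │         │
│ ╷ ├─┘ ├─┬─┤ │ ├───────╴ │
│ │ │   │ │ │↓│ │↱ → → → ↓│
│ │ ╵ ┌─┘ │ │ └─┤ ╶─┬─┬─╴ │
│ │   │   │ │↳ ↓│↑ ↰│ │↓ ↲│
│ ├───┤ ┌─┘ └─┐ └─╴ │ ╵ ┌─┤
│ │   │ │     │↳ → ↑│↓ ↲│ │
│ │ ╷ ╵ │ ╶───┴─┬───┤ ╶─┘ │
│ │ │   │       │   │↳ → ↓│
│ │ └─┬─┴───┐ ╷ ╵ ┌─┴─┬─╴ │
│ │   │     │ │   │↓ ↰│↓ ↲│
│ ├─╴ │ ╶─┐ ╵ ├─╴ │ ╷ ╵ ┌─┤
│ │   │   │   │   │↓│↑ ↲│ │
│ │ ╶─┴─┐ ├───┴───┘ ├───┤ │
│ │     │ │↓ ← ← ← ↲│↱ ↓│ │
│ └───╴ │ ╵ ╶───────┘ ╷ ╵ │
│       │  ↳ → → → → ↑│↳ B│
└───────┴─────────────┴───┘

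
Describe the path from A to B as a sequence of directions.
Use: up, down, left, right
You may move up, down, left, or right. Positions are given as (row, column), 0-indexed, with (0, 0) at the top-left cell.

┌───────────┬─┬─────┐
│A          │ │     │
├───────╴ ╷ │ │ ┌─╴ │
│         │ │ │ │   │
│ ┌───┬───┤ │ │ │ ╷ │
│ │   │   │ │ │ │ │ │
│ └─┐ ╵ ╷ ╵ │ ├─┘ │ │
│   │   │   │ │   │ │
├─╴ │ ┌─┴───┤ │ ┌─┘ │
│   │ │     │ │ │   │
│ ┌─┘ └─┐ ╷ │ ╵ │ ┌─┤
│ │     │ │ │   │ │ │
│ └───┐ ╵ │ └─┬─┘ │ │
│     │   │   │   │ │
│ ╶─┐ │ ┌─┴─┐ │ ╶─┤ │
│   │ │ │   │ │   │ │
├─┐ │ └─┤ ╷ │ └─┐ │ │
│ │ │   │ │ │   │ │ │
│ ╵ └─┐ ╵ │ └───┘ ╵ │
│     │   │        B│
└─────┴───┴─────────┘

Finding the path and converting it to directions:
Path through cells: (0,0) → (0,1) → (0,2) → (0,3) → (0,4) → (1,4) → (1,3) → (1,2) → (1,1) → (1,0) → (2,0) → (3,0) → (3,1) → (4,1) → (4,0) → (5,0) → (6,0) → (6,1) → (6,2) → (7,2) → (8,2) → (8,3) → (9,3) → (9,4) → (8,4) → (7,4) → (7,5) → (8,5) → (9,5) → (9,6) → (9,7) → (9,8) → (9,9)
Directions: right, right, right, right, down, left, left, left, left, down, down, right, down, left, down, down, right, right, down, down, right, down, right, up, up, right, down, down, right, right, right, right

Solution:

┌───────────┬─┬─────┐
│A → → → ↓  │ │     │
├───────╴ ╷ │ │ ┌─╴ │
│↓ ← ← ← ↲│ │ │ │   │
│ ┌───┬───┤ │ │ │ ╷ │
│↓│   │   │ │ │ │ │ │
│ └─┐ ╵ ╷ ╵ │ ├─┘ │ │
│↳ ↓│   │   │ │   │ │
├─╴ │ ┌─┴───┤ │ ┌─┘ │
│↓ ↲│ │     │ │ │   │
│ ┌─┘ └─┐ ╷ │ ╵ │ ┌─┤
│↓│     │ │ │   │ │ │
│ └───┐ ╵ │ └─┬─┘ │ │
│↳ → ↓│   │   │   │ │
│ ╶─┐ │ ┌─┴─┐ │ ╶─┤ │
│   │↓│ │↱ ↓│ │   │ │
├─┐ │ └─┤ ╷ │ └─┐ │ │
│ │ │↳ ↓│↑│↓│   │ │ │
│ ╵ └─┐ ╵ │ └───┘ ╵ │
│     │↳ ↑│↳ → → → B│
└─────┴───┴─────────┘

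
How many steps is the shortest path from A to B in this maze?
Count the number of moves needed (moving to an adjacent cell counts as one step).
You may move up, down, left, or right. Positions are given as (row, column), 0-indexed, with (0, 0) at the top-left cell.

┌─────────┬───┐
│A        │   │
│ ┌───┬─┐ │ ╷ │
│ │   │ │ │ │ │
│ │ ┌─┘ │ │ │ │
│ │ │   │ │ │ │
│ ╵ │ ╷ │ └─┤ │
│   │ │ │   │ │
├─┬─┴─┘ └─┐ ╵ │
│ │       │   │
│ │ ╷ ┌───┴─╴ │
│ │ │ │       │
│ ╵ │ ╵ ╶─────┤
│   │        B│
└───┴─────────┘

Using BFS to find shortest path:
Start: (0, 0), End: (6, 6)
Path found:
(0,0) → (0,1) → (0,2) → (0,3) → (0,4) → (1,4) → (2,4) → (3,4) → (3,5) → (4,5) → (4,6) → (5,6) → (5,5) → (5,4) → (5,3) → (6,3) → (6,4) → (6,5) → (6,6)
Number of steps: 18

Solution:

┌─────────┬───┐
│A → → → ↓│   │
│ ┌───┬─┐ │ ╷ │
│ │   │ │↓│ │ │
│ │ ┌─┘ │ │ │ │
│ │ │   │↓│ │ │
│ ╵ │ ╷ │ └─┤ │
│   │ │ │↳ ↓│ │
├─┬─┴─┘ └─┐ ╵ │
│ │       │↳ ↓│
│ │ ╷ ┌───┴─╴ │
│ │ │ │↓ ← ← ↲│
│ ╵ │ ╵ ╶─────┤
│   │  ↳ → → B│
└───┴─────────┘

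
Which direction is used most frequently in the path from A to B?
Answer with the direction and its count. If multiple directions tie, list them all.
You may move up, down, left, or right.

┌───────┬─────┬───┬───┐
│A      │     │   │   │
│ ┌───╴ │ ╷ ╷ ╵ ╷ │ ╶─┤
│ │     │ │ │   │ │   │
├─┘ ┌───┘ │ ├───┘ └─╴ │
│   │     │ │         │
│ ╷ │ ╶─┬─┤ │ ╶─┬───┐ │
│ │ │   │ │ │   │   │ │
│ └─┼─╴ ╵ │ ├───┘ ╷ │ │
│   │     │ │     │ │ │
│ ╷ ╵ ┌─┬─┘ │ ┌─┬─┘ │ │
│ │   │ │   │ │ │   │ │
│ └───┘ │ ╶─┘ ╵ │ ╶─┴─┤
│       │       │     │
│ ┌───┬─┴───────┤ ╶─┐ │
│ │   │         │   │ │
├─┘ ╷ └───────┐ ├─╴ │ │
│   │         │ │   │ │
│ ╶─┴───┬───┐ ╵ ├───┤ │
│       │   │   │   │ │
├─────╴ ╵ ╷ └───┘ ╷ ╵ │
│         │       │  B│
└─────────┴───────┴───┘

Directions: right, right, right, down, left, left, down, left, down, down, right, down, right, up, right, up, left, up, right, right, up, up, right, down, down, down, down, down, left, down, right, right, up, up, right, right, up, right, down, down, left, down, right, right, down, down, down, down
Counts: {'right': 16, 'down': 18, 'left': 6, 'up': 8}
Most common: down (18 times)

Solution:

┌───────┬─────┬───┬───┐
│A → → ↓│↱ ↓  │   │   │
│ ┌───╴ │ ╷ ╷ ╵ ╷ │ ╶─┤
│ │↓ ← ↲│↑│↓│   │ │   │
├─┘ ┌───┘ │ ├───┘ └─╴ │
│↓ ↲│↱ → ↑│↓│         │
│ ╷ │ ╶─┬─┤ │ ╶─┬───┐ │
│↓│ │↑ ↰│ │↓│   │↱ ↓│ │
│ └─┼─╴ ╵ │ ├───┘ ╷ │ │
│↳ ↓│↱ ↑  │↓│↱ → ↑│↓│ │
│ ╷ ╵ ┌─┬─┘ │ ┌─┬─┘ │ │
│ │↳ ↑│ │↓ ↲│↑│ │↓ ↲│ │
│ └───┘ │ ╶─┘ ╵ │ ╶─┴─┤
│       │↳ → ↑  │↳ → ↓│
│ ┌───┬─┴───────┤ ╶─┐ │
│ │   │         │   │↓│
├─┘ ╷ └───────┐ ├─╴ │ │
│   │         │ │   │↓│
│ ╶─┴───┬───┐ ╵ ├───┤ │
│       │   │   │   │↓│
├─────╴ ╵ ╷ └───┘ ╷ ╵ │
│         │       │  B│
└─────────┴───────┴───┘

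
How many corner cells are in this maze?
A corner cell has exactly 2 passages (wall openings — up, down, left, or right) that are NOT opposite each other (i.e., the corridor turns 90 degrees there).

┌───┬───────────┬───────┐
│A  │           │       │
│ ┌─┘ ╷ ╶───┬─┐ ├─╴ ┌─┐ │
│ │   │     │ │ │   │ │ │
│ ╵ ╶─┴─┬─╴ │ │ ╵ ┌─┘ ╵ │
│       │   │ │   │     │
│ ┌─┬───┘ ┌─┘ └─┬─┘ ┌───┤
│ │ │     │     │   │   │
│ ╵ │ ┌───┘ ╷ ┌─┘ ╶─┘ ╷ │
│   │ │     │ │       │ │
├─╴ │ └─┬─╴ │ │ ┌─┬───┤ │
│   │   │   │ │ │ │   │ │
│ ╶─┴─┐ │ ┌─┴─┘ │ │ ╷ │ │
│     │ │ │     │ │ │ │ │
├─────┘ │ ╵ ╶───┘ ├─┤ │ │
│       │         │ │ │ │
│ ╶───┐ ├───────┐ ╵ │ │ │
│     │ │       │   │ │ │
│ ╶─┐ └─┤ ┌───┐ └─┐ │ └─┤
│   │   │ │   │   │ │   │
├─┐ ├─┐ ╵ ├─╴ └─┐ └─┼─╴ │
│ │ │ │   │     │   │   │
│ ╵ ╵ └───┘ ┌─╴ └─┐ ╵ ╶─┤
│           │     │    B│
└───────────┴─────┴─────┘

Counting corner cells (2 non-opposite passages):
Total corners: 63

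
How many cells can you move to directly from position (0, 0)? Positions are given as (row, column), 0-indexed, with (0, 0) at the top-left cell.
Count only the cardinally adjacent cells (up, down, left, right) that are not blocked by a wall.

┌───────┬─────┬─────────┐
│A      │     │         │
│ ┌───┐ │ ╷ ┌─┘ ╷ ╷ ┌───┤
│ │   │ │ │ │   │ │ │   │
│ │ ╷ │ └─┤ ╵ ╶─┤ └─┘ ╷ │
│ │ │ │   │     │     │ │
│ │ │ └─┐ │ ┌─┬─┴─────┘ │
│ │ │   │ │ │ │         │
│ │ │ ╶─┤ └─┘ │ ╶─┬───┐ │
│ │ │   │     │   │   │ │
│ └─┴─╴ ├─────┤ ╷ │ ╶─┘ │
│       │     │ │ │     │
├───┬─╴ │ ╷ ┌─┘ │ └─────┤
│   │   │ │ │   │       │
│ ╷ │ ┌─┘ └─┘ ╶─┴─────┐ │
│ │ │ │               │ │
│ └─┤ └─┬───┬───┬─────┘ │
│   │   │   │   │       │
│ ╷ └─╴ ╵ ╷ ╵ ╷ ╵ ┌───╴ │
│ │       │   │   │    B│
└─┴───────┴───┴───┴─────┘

Checking passable neighbors of (0, 0):
Neighbors: (1, 0), (0, 1)
Count: 2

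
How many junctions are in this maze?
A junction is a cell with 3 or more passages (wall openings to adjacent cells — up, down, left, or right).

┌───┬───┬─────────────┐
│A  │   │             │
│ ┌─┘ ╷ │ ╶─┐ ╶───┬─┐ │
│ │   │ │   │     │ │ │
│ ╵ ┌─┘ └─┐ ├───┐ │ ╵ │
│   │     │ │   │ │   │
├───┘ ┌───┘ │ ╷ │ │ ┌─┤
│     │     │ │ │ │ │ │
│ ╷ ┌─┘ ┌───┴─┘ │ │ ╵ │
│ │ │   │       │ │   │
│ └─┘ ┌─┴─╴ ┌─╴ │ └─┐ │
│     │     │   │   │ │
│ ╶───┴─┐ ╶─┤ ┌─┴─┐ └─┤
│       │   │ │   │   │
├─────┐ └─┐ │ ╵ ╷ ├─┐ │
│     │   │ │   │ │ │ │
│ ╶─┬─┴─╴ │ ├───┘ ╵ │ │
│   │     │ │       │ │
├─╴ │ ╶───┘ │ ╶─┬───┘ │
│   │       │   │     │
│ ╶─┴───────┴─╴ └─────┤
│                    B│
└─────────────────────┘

Checking each cell for number of passages:

Junctions found (3+ passages):
  (0, 6): 3 passages
  (2, 3): 3 passages
  (2, 9): 3 passages
  (3, 1): 3 passages
  (4, 5): 3 passages
  (4, 7): 3 passages
  (4, 10): 3 passages
  (5, 0): 3 passages
  (5, 4): 3 passages
  (8, 8): 3 passages
  (10, 7): 3 passages
Total junctions: 11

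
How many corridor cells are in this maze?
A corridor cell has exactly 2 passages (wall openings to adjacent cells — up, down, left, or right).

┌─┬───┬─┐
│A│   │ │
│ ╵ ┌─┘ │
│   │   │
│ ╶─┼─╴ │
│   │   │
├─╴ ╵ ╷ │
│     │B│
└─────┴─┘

Counting cells with exactly 2 passages:
Total corridor cells: 6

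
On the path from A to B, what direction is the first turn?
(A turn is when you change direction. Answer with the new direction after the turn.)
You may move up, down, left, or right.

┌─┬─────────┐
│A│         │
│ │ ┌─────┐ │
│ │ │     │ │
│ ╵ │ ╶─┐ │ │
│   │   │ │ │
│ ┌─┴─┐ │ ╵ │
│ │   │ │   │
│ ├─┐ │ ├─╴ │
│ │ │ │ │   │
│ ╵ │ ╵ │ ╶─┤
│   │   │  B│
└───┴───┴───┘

Directions: down, down, right, up, up, right, right, right, right, down, down, down, down, left, down, right
First turn direction: right

Solution:

┌─┬─────────┐
│A│↱ → → → ↓│
│ │ ┌─────┐ │
│↓│↑│     │↓│
│ ╵ │ ╶─┐ │ │
│↳ ↑│   │ │↓│
│ ┌─┴─┐ │ ╵ │
│ │   │ │  ↓│
│ ├─┐ │ ├─╴ │
│ │ │ │ │↓ ↲│
│ ╵ │ ╵ │ ╶─┤
│   │   │↳ B│
└───┴───┴───┘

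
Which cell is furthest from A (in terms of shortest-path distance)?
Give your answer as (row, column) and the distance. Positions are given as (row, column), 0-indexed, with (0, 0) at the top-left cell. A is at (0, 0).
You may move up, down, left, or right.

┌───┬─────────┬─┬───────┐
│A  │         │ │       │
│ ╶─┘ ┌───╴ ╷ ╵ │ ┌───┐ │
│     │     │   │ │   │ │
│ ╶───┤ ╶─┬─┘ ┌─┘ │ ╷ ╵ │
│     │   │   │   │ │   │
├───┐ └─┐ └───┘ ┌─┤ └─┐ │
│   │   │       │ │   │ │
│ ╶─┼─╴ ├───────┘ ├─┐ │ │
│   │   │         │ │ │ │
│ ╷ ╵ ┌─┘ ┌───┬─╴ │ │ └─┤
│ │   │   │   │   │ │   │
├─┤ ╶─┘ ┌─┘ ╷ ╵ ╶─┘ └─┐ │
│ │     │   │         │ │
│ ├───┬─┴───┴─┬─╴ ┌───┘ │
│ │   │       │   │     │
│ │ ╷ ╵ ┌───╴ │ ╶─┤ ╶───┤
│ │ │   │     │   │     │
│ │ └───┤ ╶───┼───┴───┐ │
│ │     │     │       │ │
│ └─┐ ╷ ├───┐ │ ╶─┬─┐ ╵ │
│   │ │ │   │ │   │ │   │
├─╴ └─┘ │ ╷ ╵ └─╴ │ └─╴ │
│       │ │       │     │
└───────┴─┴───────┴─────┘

Computing BFS distances from A to all cells:
Furthest cell: (6, 0)
Distance: 82 steps

Path from A to the furthest cell:

┌───┬─────────┬─┬───────┐
│A  │↱ → → ↓  │ │↱ → → ↓│
│ ╶─┘ ┌───╴ ╷ ╵ │ ┌───┐ │
│↳ → ↑│↓ ← ↲│   │↑│↓ ↰│↓│
│ ╶───┤ ╶─┬─┘ ┌─┘ │ ╷ ╵ │
│     │↳ ↓│   │↱ ↑│↓│↑ ↲│
├───┐ └─┐ └───┘ ┌─┤ └─┐ │
│   │   │↳ → → ↑│ │↳ ↓│ │
│ ╶─┼─╴ ├───────┘ ├─┐ │ │
│   │   │         │ │↓│ │
│ ╷ ╵ ┌─┘ ┌───┬─╴ │ │ └─┤
│ │   │   │   │   │ │↳ ↓│
├─┤ ╶─┘ ┌─┘ ╷ ╵ ╶─┘ └─┐ │
│B│     │   │         │↓│
│ ├───┬─┴───┴─┬─╴ ┌───┘ │
│↑│↓ ↰│↓ ← ← ↰│   │↓ ← ↲│
│ │ ╷ ╵ ┌───╴ │ ╶─┤ ╶───┤
│↑│↓│↑ ↲│↱ → ↑│   │↳ → ↓│
│ │ └───┤ ╶───┼───┴───┐ │
│↑│↳ → ↓│↑ ← ↰│↓ ← ← ↰│↓│
│ └─┐ ╷ ├───┐ │ ╶─┬─┐ ╵ │
│↑ ↰│ │↓│   │↑│↳ ↓│ │↑ ↲│
├─╴ └─┘ │ ╷ ╵ └─╴ │ └─╴ │
│  ↑ ← ↲│ │  ↑ ← ↲│     │
└───────┴─┴───────┴─────┘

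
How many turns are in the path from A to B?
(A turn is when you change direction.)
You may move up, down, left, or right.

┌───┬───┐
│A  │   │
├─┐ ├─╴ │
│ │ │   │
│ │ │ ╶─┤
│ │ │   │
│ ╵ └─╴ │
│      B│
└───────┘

Directions: right, down, down, down, right, right
Number of turns: 2

Solution:

┌───┬───┐
│A ↓│   │
├─┐ ├─╴ │
│ │↓│   │
│ │ │ ╶─┤
│ │↓│   │
│ ╵ └─╴ │
│  ↳ → B│
└───────┘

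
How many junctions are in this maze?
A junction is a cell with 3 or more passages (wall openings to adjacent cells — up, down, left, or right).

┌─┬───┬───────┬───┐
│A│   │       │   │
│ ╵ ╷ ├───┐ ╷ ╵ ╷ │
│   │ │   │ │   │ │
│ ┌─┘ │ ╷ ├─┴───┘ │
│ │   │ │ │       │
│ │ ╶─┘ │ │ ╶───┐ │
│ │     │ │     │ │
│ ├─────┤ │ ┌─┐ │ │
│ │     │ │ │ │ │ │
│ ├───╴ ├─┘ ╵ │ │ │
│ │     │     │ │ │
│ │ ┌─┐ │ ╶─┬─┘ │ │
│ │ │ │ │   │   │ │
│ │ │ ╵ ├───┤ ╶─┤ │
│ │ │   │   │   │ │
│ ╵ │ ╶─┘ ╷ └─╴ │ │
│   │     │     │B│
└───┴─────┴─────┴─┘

Checking each cell for number of passages:

Junctions found (3+ passages):
  (0, 5): 3 passages
  (1, 0): 3 passages
  (2, 8): 3 passages
  (3, 5): 3 passages
  (5, 3): 3 passages
  (5, 5): 3 passages
  (7, 2): 3 passages
Total junctions: 7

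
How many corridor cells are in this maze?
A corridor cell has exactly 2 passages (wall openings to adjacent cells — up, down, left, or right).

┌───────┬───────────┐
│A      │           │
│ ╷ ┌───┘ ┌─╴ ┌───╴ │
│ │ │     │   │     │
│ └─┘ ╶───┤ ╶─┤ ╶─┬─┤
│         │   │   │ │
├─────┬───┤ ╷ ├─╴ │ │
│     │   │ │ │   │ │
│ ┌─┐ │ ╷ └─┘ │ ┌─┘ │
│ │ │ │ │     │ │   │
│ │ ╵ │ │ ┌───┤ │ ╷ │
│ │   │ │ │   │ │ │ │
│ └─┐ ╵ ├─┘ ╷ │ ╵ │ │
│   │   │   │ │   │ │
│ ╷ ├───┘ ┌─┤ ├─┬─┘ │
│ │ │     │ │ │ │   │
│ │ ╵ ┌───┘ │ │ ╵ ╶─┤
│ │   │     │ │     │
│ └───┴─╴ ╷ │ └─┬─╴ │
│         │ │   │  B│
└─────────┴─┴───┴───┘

Counting cells with exactly 2 passages:
Total corridor cells: 76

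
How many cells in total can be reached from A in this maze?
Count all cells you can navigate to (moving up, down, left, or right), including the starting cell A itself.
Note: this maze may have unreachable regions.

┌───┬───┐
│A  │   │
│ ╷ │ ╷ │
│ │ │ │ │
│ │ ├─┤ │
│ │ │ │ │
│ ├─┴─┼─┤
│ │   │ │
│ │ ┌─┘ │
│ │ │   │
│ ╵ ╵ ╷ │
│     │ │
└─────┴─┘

Using BFS/flood-fill to find all reachable cells from A:
Maze size: 6 × 4 = 24 total cells
6 cell(s) are walled off and cannot be reached from A.
Reachable cells: 18

Reachable region (· marks reachable cells):

┌───┬───┐
│A ·│   │
│ ╷ │ ╷ │
│·│·│ │ │
│ │ ├─┤ │
│·│·│ │ │
│ ├─┴─┼─┤
│·│· ·│·│
│ │ ┌─┘ │
│·│·│· ·│
│ ╵ ╵ ╷ │
│· · ·│·│
└─────┴─┘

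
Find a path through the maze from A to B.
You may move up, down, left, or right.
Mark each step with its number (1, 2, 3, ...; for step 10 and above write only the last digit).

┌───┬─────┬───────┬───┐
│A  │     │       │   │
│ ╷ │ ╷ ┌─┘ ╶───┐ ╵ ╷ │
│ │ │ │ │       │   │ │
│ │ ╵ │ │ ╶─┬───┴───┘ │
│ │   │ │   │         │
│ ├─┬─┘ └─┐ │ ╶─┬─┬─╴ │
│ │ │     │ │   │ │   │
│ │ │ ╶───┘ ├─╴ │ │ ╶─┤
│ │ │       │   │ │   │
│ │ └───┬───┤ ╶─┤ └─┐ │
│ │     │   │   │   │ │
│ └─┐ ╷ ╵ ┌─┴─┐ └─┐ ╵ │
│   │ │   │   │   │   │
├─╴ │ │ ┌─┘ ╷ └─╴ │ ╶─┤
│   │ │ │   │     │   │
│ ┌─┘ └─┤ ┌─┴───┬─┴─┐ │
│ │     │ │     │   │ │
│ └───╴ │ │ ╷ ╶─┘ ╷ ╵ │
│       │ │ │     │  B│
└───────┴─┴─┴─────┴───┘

Finding the shortest path through the maze:
Path length: 41 steps
Directions: right → down → down → right → up → up → right → down → down → down → left → down → right → right → right → up → up → left → up → right → up → right → right → right → down → right → up → right → down → down → down → left → down → right → down → down → left → down → right → down → down

Solution:

┌───┬─────┬───────┬───┐
│A 1│6 7  │1 2 3 4│7 8│
│ ╷ │ ╷ ┌─┘ ╶───┐ ╵ ╷ │
│ │2│5│8│9 0    │5 6│9│
│ │ ╵ │ │ ╶─┬───┴───┘ │
│ │3 4│9│8 7│        0│
│ ├─┬─┘ └─┐ │ ╶─┬─┬─╴ │
│ │ │1 0  │6│   │ │2 1│
│ │ │ ╶───┘ ├─╴ │ │ ╶─┤
│ │ │2 3 4 5│   │ │3 4│
│ │ └───┬───┤ ╶─┤ └─┐ │
│ │     │   │   │   │5│
│ └─┐ ╷ ╵ ┌─┴─┐ └─┐ ╵ │
│   │ │   │   │   │7 6│
├─╴ │ │ ┌─┘ ╷ └─╴ │ ╶─┤
│   │ │ │   │     │8 9│
│ ┌─┘ └─┤ ┌─┴───┬─┴─┐ │
│ │     │ │     │   │0│
│ └───╴ │ │ ╷ ╶─┘ ╷ ╵ │
│       │ │ │     │  B│
└───────┴─┴─┴─────┴───┘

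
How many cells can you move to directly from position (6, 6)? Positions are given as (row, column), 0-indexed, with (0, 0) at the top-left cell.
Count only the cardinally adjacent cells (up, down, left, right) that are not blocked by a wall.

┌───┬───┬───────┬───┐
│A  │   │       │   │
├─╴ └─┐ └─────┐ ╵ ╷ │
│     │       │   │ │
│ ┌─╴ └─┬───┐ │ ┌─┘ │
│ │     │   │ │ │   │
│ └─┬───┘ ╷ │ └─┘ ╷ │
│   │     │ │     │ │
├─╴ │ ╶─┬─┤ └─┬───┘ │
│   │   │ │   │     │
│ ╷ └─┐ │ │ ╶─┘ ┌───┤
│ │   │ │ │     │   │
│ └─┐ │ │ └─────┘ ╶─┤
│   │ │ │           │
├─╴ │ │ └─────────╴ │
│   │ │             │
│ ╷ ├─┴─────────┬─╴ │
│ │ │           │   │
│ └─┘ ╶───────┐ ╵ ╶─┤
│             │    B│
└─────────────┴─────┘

Checking passable neighbors of (6, 6):
Neighbors: (6, 5), (6, 7)
Count: 2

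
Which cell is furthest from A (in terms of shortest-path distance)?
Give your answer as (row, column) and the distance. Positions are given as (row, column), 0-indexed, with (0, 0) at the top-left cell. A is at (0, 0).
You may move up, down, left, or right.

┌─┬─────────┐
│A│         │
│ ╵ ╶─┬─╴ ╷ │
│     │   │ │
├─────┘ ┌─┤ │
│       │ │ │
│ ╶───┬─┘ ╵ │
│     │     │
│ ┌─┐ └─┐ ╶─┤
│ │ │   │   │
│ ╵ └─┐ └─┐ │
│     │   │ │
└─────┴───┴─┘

Computing BFS distances from A to all cells:
Furthest cell: (5, 4)
Distance: 19 steps

Path from A to the furthest cell:

┌─┬─────────┐
│A│↱ → → ↓  │
│ ╵ ╶─┬─╴ ╷ │
│↳ ↑  │↓ ↲│ │
├─────┘ ┌─┤ │
│↓ ← ← ↲│ │ │
│ ╶───┬─┘ ╵ │
│↳ → ↓│     │
│ ┌─┐ └─┐ ╶─┤
│ │ │↳ ↓│   │
│ ╵ └─┐ └─┐ │
│     │↳ B│ │
└─────┴───┴─┘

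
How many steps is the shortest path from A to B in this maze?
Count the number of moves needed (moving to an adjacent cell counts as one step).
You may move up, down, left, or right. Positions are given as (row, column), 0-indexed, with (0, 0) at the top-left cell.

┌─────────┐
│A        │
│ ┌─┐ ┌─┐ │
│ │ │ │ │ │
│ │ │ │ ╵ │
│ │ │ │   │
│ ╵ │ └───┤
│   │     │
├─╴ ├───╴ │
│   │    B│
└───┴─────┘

Using BFS to find shortest path:
Start: (0, 0), End: (4, 4)
Path found:
(0,0) → (0,1) → (0,2) → (1,2) → (2,2) → (3,2) → (3,3) → (3,4) → (4,4)
Number of steps: 8

Solution:

┌─────────┐
│A → ↓    │
│ ┌─┐ ┌─┐ │
│ │ │↓│ │ │
│ │ │ │ ╵ │
│ │ │↓│   │
│ ╵ │ └───┤
│   │↳ → ↓│
├─╴ ├───╴ │
│   │    B│
└───┴─────┘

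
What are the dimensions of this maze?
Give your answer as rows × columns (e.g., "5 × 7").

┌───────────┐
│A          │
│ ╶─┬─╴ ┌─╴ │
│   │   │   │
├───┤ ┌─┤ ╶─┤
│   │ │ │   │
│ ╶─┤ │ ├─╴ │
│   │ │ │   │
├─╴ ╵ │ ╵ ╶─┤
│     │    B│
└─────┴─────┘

Counting the maze dimensions:
Rows (vertical): 5
Columns (horizontal): 6
Dimensions: 5 × 6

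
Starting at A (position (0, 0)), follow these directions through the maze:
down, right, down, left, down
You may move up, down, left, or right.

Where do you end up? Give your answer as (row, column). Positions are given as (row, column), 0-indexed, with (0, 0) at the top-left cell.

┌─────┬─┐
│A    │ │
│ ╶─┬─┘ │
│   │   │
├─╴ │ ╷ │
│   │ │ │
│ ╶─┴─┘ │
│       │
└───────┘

Following directions step by step:
Start: (0, 0)
  down: (0, 0) → (1, 0)
  right: (1, 0) → (1, 1)
  down: (1, 1) → (2, 1)
  left: (2, 1) → (2, 0)
  down: (2, 0) → (3, 0)
Final position: (3, 0)

Path taken:

┌─────┬─┐
│A    │ │
│ ╶─┬─┘ │
│↳ ↓│   │
├─╴ │ ╷ │
│↓ ↲│ │ │
│ ╶─┴─┘ │
│B      │
└───────┘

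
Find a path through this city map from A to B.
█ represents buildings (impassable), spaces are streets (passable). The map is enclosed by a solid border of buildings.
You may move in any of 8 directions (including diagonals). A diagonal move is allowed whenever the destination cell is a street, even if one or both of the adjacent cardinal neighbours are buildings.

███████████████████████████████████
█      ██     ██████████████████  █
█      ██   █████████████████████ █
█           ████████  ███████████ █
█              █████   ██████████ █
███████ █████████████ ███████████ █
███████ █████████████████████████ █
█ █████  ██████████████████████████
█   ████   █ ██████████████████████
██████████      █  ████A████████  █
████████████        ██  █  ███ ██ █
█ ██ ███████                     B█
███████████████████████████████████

Finding the shortest path from A to B:
Movement: 8-directional
Path length: 11 steps
Directions: down → down-right → right → right → right → right → right → right → right → right → right

Solution:

███████████████████████████████████
█      ██     ██████████████████  █
█      ██   █████████████████████ █
█           ████████  ███████████ █
█              █████   ██████████ █
███████ █████████████ ███████████ █
███████ █████████████████████████ █
█ █████  ██████████████████████████
█   ████   █ ██████████████████████
██████████      █  ████A████████  █
████████████        ██ ↘█  ███ ██ █
█ ██ ███████            →→→→→→→→→B█
███████████████████████████████████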